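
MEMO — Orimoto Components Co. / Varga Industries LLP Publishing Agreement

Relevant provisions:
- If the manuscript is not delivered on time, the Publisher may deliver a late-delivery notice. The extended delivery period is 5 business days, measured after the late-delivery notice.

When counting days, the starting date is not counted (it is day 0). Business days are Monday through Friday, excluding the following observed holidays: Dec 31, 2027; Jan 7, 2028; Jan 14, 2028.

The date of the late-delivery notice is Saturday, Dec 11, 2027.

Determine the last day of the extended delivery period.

From Saturday, Dec 11, 2027, 5 business days (Dec 13, Dec 14, Dec 15, Dec 16, Dec 17, skipping weekends) brings us to Friday, Dec 17, 2027, which is the last day of the extended delivery period.

Dec 17, 2027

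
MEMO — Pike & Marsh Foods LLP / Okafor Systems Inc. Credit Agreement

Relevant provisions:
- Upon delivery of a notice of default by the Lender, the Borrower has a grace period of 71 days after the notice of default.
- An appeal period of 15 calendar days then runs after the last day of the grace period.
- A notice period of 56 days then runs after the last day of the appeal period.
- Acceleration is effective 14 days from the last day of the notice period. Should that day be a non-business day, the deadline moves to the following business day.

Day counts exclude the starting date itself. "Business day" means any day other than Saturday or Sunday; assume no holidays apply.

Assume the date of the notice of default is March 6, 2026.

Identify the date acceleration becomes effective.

August 10, 2026

Adding 71 calendar days to March 6, 2026 gives May 16, 2026, which is the last day of the grace period.
The last day of the appeal period: May 16, 2026 + 15 days = May 31, 2026.
Adding 56 calendar days to May 31, 2026 gives July 26, 2026, which is the last day of the notice period.
The date acceleration becomes effective: 14 calendar days after July 26, 2026 is August 9, 2026. That falls on a Sunday, so it rolls to the next business day, Monday, August 10, 2026.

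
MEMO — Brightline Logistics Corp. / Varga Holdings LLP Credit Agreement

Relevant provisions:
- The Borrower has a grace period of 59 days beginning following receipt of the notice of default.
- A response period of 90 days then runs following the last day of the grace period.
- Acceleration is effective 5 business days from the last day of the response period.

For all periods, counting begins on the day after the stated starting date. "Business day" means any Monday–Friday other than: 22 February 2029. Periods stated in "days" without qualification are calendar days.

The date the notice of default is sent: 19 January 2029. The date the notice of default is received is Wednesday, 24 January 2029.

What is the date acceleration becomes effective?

The last day of the grace period: 59 calendar days after 24 January 2029 is 24 March 2029.
The last day of the response period: 24 March 2029 + 90 days = 22 June 2029.
The date acceleration becomes effective: counting 5 business days from Friday, 22 June 2029 (Jun 25, Jun 26, Jun 27, Jun 28, Jun 29, skipping weekends) reaches Friday, 29 June 2029.

29 June 2029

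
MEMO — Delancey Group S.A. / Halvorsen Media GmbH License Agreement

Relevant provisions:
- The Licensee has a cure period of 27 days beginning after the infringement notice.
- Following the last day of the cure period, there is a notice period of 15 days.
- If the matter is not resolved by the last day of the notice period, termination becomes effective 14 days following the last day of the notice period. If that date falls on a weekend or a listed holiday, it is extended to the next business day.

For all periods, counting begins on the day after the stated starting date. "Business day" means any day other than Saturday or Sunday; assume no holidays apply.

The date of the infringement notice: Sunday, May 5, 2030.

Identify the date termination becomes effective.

The last day of the cure period: May 5, 2030 + 27 days = June 1, 2030.
Adding 15 calendar days to June 1, 2030 gives June 16, 2030, which is the last day of the notice period.
Adding 14 calendar days to June 16, 2030 gives June 30, 2030, which is the date termination becomes effective. That falls on a Sunday, so it rolls to the next business day, Monday, July 1, 2030.

July 1, 2030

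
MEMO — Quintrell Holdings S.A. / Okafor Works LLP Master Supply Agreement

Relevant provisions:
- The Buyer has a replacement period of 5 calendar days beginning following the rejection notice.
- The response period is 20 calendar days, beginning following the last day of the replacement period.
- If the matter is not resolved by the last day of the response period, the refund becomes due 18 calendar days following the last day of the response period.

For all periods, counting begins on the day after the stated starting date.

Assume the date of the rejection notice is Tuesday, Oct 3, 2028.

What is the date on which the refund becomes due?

Adding 5 calendar days to Oct 3, 2028 gives Oct 8, 2028, which is the last day of the replacement period.
The last day of the response period: 20 calendar days after Oct 8, 2028 is Oct 28, 2028.
The date on which the refund becomes due: Oct 28, 2028 + 18 days = Nov 15, 2028.

Nov 15, 2028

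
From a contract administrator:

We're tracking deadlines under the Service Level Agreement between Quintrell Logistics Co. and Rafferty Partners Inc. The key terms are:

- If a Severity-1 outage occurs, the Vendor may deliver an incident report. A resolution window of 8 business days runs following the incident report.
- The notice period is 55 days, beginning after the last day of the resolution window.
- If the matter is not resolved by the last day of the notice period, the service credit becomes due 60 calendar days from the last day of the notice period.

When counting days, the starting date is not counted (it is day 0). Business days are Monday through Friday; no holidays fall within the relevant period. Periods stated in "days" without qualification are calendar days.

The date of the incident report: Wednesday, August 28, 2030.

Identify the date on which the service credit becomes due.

The last day of the resolution window: 8 business days after Wednesday, August 28, 2030, skipping weekends — Aug 29, Aug 30, Sep 2, Sep 3, Sep 4, Sep 5, Sep 6, Sep 9 — lands on Monday, September 9, 2030.
The last day of the notice period: September 9, 2030 + 55 days = November 3, 2030.
Adding 60 calendar days to November 3, 2030 gives January 2, 2031, which is the date on which the service credit becomes due.

January 2, 2031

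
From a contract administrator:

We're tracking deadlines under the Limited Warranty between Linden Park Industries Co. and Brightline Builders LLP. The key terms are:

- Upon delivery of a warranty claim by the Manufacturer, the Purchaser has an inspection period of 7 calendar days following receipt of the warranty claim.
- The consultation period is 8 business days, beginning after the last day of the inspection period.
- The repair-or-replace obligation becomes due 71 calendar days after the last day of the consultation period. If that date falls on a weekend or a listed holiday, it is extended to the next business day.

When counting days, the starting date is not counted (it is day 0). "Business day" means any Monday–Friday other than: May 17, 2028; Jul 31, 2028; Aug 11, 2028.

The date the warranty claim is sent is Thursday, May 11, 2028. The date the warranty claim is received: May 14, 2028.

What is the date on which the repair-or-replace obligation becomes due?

Aug 10, 2028

The last day of the inspection period: 7 calendar days after May 14, 2028 is May 21, 2028.
The last day of the consultation period: 8 business days after Sunday, May 21, 2028, skipping weekends — May 22, May 23, May 24, May 25, May 26, May 29, May 30, May 31 — lands on Wednesday, May 31, 2028.
The date on which the repair-or-replace obligation becomes due: May 31, 2028 + 71 days = Aug 10, 2028. Aug 10, 2028 is a Thursday and is not a listed holiday, so no roll-forward applies.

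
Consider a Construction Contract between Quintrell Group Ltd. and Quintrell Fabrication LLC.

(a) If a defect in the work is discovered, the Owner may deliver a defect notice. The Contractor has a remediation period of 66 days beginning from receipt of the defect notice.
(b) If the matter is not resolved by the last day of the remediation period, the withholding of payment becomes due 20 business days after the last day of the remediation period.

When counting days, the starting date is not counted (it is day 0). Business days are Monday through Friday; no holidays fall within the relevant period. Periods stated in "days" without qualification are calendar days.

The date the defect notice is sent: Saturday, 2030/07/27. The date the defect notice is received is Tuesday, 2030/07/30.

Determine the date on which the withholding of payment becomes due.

Adding 66 calendar days to 2030/07/30 gives 2030/10/04, which is the last day of the remediation period.
The date on which the withholding of payment becomes due: counting 20 business days from Friday, 2030/10/04 (Oct 7, Oct 8, Oct 9, Oct 10, …, Oct 30, Oct 31, Nov 1, skipping weekends) reaches Friday, 2030/11/01.

2030/11/01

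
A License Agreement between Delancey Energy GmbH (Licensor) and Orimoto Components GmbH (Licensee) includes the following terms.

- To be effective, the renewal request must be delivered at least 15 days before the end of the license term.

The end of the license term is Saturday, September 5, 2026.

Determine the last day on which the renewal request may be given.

September 5, 2026 minus 15 days is August 21, 2026.

August 21, 2026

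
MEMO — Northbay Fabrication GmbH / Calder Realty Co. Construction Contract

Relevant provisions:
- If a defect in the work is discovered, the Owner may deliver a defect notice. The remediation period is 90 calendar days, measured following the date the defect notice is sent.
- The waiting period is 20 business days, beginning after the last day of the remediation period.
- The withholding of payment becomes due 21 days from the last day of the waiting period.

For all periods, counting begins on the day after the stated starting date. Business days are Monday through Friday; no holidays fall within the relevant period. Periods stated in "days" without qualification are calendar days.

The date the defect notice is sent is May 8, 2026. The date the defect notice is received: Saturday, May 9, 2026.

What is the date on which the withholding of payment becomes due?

Sep 24, 2026

The last day of the remediation period: May 8, 2026 + 90 days = Aug 6, 2026.
The last day of the waiting period: 20 business days after Thursday, Aug 6, 2026, skipping weekends — Aug 7, Aug 10, Aug 11, Aug 12, …, Sep 1, Sep 2, Sep 3 — lands on Thursday, Sep 3, 2026.
The date on which the withholding of payment becomes due: Sep 3, 2026 + 21 days = Sep 24, 2026.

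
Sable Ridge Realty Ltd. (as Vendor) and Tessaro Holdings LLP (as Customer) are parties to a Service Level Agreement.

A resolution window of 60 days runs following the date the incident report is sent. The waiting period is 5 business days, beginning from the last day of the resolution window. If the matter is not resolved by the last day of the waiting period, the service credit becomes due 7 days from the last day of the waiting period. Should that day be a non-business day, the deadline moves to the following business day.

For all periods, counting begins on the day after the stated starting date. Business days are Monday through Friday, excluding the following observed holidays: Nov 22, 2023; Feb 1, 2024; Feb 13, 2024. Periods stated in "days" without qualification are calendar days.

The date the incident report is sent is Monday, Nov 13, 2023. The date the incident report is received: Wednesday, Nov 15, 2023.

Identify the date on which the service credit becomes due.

Jan 26, 2024

The last day of the resolution window: Nov 13, 2023 + 60 days = Jan 12, 2024.
The last day of the waiting period: counting 5 business days from Friday, Jan 12, 2024 (Jan 15, Jan 16, Jan 17, Jan 18, Jan 19, skipping weekends) reaches Friday, Jan 19, 2024.
The date on which the service credit becomes due: 7 calendar days after Jan 19, 2024 is Jan 26, 2024. Jan 26, 2024 is a Friday and is not a listed holiday, so no roll-forward applies.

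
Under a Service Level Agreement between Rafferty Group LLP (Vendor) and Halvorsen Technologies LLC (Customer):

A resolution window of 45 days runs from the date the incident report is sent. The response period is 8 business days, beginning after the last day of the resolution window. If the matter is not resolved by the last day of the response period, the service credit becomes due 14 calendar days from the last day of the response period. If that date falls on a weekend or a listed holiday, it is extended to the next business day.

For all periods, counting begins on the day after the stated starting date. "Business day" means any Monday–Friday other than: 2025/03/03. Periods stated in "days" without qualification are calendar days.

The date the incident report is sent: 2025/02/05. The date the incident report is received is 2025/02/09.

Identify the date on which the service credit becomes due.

2025/04/16

The last day of the resolution window: 45 calendar days after 2025/02/05 is 2025/03/22.
The last day of the response period: counting 8 business days from Saturday, 2025/03/22 (Mar 24, Mar 25, Mar 26, Mar 27, Mar 28, Mar 31, Apr 1, Apr 2, skipping weekends) reaches Wednesday, 2025/04/02.
The date on which the service credit becomes due: 14 calendar days after 2025/04/02 is 2025/04/16. 2025/04/16 is a Wednesday and is not a listed holiday, so no roll-forward applies.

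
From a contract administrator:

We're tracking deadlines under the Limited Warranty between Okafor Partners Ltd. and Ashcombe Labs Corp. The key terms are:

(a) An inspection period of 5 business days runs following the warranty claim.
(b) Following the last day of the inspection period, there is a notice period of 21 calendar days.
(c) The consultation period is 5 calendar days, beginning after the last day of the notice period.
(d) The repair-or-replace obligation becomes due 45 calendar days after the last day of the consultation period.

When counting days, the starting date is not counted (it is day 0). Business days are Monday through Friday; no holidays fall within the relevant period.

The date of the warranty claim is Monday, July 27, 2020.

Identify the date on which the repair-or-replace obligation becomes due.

October 13, 2020

The last day of the inspection period: 5 business days after Monday, July 27, 2020, skipping weekends — Jul 28, Jul 29, Jul 30, Jul 31, Aug 3 — lands on Monday, August 3, 2020.
Adding 21 calendar days to August 3, 2020 gives August 24, 2020, which is the last day of the notice period.
Adding 5 calendar days to August 24, 2020 gives August 29, 2020, which is the last day of the consultation period.
The date on which the repair-or-replace obligation becomes due: 45 calendar days after August 29, 2020 is October 13, 2020.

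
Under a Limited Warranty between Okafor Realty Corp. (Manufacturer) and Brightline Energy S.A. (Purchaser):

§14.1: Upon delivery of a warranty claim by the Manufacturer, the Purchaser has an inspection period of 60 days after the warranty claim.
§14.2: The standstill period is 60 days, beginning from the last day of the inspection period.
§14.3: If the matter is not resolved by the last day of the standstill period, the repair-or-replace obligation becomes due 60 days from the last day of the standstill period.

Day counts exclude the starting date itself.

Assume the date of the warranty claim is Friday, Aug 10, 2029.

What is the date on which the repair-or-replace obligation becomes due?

Adding 60 calendar days to Aug 10, 2029 gives Oct 9, 2029, which is the last day of the inspection period.
Adding 60 calendar days to Oct 9, 2029 gives Dec 8, 2029, which is the last day of the standstill period.
Adding 60 calendar days to Dec 8, 2029 gives Feb 6, 2030, which is the date on which the repair-or-replace obligation becomes due.

Feb 6, 2030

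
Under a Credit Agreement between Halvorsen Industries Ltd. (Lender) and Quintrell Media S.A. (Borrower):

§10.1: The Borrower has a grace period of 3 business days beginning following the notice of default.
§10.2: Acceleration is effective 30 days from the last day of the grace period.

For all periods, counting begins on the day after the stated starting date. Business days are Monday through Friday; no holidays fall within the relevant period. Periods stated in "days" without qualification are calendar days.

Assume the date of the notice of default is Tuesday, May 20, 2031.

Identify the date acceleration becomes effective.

June 22, 2031

The last day of the grace period: counting 3 business days from Tuesday, May 20, 2031 (May 21, May 22, May 23, skipping weekends) reaches Friday, May 23, 2031.
The date acceleration becomes effective: 30 calendar days after May 23, 2031 is June 22, 2031.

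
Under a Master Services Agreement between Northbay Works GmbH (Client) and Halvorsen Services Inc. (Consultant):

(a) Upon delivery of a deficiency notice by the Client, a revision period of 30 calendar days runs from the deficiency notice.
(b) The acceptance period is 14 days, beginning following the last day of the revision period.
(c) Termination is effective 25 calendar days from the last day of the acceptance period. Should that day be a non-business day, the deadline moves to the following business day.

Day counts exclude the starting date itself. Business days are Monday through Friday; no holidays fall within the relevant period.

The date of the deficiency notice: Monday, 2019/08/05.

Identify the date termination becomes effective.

2019/10/14

The last day of the revision period: 30 calendar days after 2019/08/05 is 2019/09/04.
Adding 14 calendar days to 2019/09/04 gives 2019/09/18, which is the last day of the acceptance period.
Adding 25 calendar days to 2019/09/18 gives 2019/10/13, which is the date termination becomes effective. That falls on a Sunday, so it rolls to the next business day, Monday, 2019/10/14.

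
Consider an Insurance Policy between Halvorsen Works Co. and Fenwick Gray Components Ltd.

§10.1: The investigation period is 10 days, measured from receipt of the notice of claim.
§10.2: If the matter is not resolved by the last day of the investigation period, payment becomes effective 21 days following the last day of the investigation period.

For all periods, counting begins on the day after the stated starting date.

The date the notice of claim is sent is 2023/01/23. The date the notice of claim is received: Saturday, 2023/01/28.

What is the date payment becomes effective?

2023/02/28

The last day of the investigation period: 2023/01/28 + 10 days = 2023/02/07.
The date payment becomes effective: 21 calendar days after 2023/02/07 is 2023/02/28.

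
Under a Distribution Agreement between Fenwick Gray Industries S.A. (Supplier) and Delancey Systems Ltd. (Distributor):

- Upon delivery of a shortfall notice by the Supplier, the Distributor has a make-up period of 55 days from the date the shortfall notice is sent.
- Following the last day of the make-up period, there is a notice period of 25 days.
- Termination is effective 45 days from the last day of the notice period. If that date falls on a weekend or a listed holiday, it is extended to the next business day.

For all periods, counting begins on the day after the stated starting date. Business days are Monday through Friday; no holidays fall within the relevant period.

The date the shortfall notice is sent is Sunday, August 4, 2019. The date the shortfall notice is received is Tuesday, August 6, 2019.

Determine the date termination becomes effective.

December 9, 2019

Adding 55 calendar days to August 4, 2019 gives September 28, 2019, which is the last day of the make-up period.
Adding 25 calendar days to September 28, 2019 gives October 23, 2019, which is the last day of the notice period.
The date termination becomes effective: 45 calendar days after October 23, 2019 is December 7, 2019. That falls on a Saturday, so it rolls to the next business day, Monday, December 9, 2019.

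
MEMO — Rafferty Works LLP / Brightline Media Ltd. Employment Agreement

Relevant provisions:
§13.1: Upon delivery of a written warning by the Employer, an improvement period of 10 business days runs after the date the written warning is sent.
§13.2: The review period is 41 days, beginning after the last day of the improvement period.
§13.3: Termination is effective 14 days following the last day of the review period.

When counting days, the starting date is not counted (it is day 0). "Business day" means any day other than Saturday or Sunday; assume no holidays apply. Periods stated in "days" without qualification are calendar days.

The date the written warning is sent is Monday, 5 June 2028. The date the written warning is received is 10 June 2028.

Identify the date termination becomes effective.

The last day of the improvement period: 10 business days after Monday, 5 June 2028, skipping weekends — Jun 6, Jun 7, Jun 8, Jun 9, Jun 12, Jun 13, Jun 14, Jun 15, Jun 16, Jun 19 — lands on Monday, 19 June 2028.
The last day of the review period: 41 calendar days after 19 June 2028 is 30 July 2028.
The date termination becomes effective: 14 calendar days after 30 July 2028 is 13 August 2028.

13 August 2028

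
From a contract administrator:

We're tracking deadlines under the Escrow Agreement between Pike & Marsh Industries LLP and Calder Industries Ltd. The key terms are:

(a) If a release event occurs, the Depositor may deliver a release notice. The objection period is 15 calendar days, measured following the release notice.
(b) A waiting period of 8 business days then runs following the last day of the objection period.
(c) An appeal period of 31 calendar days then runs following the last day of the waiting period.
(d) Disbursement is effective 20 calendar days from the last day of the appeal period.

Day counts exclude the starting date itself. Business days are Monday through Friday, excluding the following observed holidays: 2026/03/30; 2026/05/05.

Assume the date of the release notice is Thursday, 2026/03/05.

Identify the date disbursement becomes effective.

Adding 15 calendar days to 2026/03/05 gives 2026/03/20, which is the last day of the objection period.
The last day of the waiting period: 8 business days after Friday, 2026/03/20, skipping weekends and the listed holiday on Mar 30 — Mar 23, Mar 24, Mar 25, Mar 26, Mar 27, Mar 31, Apr 1, Apr 2 — lands on Thursday, 2026/04/02.
The last day of the appeal period: 2026/04/02 + 31 days = 2026/05/03.
The date disbursement becomes effective: 20 calendar days after 2026/05/03 is 2026/05/23.

2026/05/23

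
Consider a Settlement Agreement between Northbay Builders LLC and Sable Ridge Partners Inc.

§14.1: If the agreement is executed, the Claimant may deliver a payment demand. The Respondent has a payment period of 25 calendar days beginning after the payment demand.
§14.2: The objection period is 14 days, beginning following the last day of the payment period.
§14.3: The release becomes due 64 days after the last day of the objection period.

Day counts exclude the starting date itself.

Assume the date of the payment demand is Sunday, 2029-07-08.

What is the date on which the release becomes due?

2029-10-19

Adding 25 calendar days to 2029-07-08 gives 2029-08-02, which is the last day of the payment period.
The last day of the objection period: 2029-08-02 + 14 days = 2029-08-16.
Adding 64 calendar days to 2029-08-16 gives 2029-10-19, which is the date on which the release becomes due.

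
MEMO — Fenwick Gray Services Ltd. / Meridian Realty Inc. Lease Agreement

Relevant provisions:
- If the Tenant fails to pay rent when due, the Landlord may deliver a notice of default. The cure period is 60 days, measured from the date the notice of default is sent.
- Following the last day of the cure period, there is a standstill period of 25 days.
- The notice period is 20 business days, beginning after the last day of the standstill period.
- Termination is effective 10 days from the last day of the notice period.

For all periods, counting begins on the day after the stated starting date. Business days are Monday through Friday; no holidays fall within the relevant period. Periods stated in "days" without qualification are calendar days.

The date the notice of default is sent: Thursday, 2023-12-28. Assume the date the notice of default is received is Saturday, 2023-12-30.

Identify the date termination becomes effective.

The last day of the cure period: 60 calendar days after 2023-12-28 is 2024-02-26.
Adding 25 calendar days to 2024-02-26 gives 2024-03-22, which is the last day of the standstill period.
The last day of the notice period: 20 business days after Friday, 2024-03-22, skipping weekends — Mar 25, Mar 26, Mar 27, Mar 28, …, Apr 17, Apr 18, Apr 19 — lands on Friday, 2024-04-19.
The date termination becomes effective: 10 calendar days after 2024-04-19 is 2024-04-29.

2024-04-29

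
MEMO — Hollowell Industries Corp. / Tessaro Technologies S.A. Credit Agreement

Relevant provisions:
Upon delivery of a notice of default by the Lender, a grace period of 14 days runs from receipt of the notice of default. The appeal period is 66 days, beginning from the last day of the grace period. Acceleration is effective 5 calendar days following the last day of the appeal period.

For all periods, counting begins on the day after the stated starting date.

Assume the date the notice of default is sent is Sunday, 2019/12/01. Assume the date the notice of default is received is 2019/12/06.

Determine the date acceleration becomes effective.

Adding 14 calendar days to 2019/12/06 gives 2019/12/20, which is the last day of the grace period.
The last day of the appeal period: 2019/12/20 + 66 days = 2020/02/24.
Adding 5 calendar days to 2020/02/24 gives 2020/02/29, which is the date acceleration becomes effective.

2020/02/29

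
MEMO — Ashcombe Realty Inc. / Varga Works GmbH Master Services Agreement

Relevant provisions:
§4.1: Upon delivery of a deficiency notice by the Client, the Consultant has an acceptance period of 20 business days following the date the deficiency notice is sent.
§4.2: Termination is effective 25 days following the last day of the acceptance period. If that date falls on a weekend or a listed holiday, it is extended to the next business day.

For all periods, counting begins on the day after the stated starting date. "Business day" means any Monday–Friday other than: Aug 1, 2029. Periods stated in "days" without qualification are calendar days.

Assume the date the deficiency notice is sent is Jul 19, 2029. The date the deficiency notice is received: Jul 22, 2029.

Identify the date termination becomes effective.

Sep 11, 2029

The last day of the acceptance period: 20 business days after Thursday, Jul 19, 2029, skipping weekends and the listed holiday on Aug 1 — Jul 20, Jul 23, Jul 24, Jul 25, …, Aug 15, Aug 16, Aug 17 — lands on Friday, Aug 17, 2029.
The date termination becomes effective: Aug 17, 2029 + 25 days = Sep 11, 2029. Sep 11, 2029 is a Tuesday and is not a listed holiday, so no roll-forward applies.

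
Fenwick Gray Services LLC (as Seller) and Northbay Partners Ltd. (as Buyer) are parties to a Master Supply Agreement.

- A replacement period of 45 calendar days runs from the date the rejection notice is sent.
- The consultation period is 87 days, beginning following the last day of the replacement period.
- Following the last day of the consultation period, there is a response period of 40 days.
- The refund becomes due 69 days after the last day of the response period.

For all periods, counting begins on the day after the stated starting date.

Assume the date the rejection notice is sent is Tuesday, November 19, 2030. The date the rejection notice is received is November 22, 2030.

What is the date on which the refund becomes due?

July 18, 2031

Adding 45 calendar days to November 19, 2030 gives January 3, 2031, which is the last day of the replacement period.
The last day of the consultation period: January 3, 2031 + 87 days = March 31, 2031.
The last day of the response period: March 31, 2031 + 40 days = May 10, 2031.
Adding 69 calendar days to May 10, 2031 gives July 18, 2031, which is the date on which the refund becomes due.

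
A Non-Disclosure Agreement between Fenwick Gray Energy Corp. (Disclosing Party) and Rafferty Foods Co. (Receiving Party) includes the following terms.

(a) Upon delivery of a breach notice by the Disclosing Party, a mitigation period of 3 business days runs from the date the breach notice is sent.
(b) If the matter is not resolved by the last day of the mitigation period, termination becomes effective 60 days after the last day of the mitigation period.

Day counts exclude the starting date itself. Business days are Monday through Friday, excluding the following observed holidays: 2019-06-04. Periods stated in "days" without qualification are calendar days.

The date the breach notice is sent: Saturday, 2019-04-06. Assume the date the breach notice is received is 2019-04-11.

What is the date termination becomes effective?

2019-06-09

From Saturday, 2019-04-06, 3 business days (Apr 8, Apr 9, Apr 10, skipping weekends) brings us to Wednesday, 2019-04-10, which is the last day of the mitigation period.
The date termination becomes effective: 60 calendar days after 2019-04-10 is 2019-06-09.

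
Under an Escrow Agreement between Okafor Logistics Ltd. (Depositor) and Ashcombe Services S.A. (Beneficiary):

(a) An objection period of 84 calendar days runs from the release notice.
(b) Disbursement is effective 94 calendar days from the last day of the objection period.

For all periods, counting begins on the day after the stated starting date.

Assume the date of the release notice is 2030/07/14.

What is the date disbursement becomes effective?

The last day of the objection period: 84 calendar days after 2030/07/14 is 2030/10/06.
The date disbursement becomes effective: 2030/10/06 + 94 days = 2031/01/08.

2031/01/08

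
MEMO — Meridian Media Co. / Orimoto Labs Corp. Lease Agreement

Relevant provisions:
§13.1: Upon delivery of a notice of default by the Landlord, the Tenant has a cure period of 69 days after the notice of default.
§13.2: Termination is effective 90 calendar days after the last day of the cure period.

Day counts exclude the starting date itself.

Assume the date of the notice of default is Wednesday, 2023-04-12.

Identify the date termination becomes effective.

The last day of the cure period: 69 calendar days after 2023-04-12 is 2023-06-20.
Adding 90 calendar days to 2023-06-20 gives 2023-09-18, which is the date termination becomes effective.

2023-09-18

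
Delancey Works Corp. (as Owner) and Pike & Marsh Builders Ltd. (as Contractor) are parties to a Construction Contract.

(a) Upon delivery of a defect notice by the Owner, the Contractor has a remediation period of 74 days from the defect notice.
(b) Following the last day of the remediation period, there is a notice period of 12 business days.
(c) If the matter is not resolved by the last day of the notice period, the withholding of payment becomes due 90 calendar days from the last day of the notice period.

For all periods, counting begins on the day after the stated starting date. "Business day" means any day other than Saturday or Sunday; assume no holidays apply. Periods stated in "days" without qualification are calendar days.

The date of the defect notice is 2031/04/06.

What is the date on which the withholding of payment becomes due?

The last day of the remediation period: 2031/04/06 + 74 days = 2031/06/19.
The last day of the notice period: counting 12 business days from Thursday, 2031/06/19 (Jun 20, Jun 23, Jun 24, Jun 25, …, Jul 3, Jul 4, Jul 7, skipping weekends) reaches Monday, 2031/07/07.
Adding 90 calendar days to 2031/07/07 gives 2031/10/05, which is the date on which the withholding of payment becomes due.

2031/10/05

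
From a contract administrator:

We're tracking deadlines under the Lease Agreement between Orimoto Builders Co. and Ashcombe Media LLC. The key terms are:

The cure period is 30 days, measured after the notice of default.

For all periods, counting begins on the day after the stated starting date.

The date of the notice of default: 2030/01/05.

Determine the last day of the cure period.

The last day of the cure period: 2030/01/05 + 30 days = 2030/02/04.

2030/02/04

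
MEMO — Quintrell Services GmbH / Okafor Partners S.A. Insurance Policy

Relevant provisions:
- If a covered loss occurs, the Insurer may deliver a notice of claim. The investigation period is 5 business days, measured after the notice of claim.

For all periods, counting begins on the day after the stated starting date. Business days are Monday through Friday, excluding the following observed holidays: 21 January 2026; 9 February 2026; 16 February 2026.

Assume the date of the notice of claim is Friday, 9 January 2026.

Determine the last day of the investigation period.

The last day of the investigation period: 5 business days after Friday, 9 January 2026, skipping weekends — Jan 12, Jan 13, Jan 14, Jan 15, Jan 16 — lands on Friday, 16 January 2026.

16 January 2026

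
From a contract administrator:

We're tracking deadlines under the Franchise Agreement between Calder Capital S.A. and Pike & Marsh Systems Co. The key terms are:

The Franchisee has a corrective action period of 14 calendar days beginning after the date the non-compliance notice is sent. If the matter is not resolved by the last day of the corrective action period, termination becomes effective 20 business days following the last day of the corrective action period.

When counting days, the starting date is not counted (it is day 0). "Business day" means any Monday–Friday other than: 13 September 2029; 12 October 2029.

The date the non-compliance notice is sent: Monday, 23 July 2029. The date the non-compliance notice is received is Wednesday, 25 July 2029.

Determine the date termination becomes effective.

The last day of the corrective action period: 23 July 2029 + 14 days = 6 August 2029.
The date termination becomes effective: counting 20 business days from Monday, 6 August 2029 (Aug 7, Aug 8, Aug 9, Aug 10, …, Aug 30, Aug 31, Sep 3, skipping weekends) reaches Monday, 3 September 2029.

3 September 2029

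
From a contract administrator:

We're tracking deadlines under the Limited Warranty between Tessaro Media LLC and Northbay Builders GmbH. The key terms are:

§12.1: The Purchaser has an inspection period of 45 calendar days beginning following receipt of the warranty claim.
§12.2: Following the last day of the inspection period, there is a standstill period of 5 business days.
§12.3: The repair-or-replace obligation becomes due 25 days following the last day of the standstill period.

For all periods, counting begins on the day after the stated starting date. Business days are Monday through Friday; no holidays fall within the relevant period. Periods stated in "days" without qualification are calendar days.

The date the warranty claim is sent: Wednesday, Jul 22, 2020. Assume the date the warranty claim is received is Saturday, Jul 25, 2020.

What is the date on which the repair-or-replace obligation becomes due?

The last day of the inspection period: 45 calendar days after Jul 25, 2020 is Sep 8, 2020.
The last day of the standstill period: 5 business days after Tuesday, Sep 8, 2020, skipping weekends — Sep 9, Sep 10, Sep 11, Sep 14, Sep 15 — lands on Tuesday, Sep 15, 2020.
The date on which the repair-or-replace obligation becomes due: Sep 15, 2020 + 25 days = Oct 10, 2020.

Oct 10, 2020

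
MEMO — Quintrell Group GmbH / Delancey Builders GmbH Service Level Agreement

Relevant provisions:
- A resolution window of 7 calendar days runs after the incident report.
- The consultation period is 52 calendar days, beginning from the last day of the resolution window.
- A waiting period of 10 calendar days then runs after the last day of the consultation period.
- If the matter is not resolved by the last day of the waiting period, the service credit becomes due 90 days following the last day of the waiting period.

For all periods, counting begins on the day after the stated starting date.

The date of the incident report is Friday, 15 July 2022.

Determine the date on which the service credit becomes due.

The last day of the resolution window: 7 calendar days after 15 July 2022 is 22 July 2022.
The last day of the consultation period: 22 July 2022 + 52 days = 12 September 2022.
The last day of the waiting period: 12 September 2022 + 10 days = 22 September 2022.
The date on which the service credit becomes due: 90 calendar days after 22 September 2022 is 21 December 2022.

21 December 2022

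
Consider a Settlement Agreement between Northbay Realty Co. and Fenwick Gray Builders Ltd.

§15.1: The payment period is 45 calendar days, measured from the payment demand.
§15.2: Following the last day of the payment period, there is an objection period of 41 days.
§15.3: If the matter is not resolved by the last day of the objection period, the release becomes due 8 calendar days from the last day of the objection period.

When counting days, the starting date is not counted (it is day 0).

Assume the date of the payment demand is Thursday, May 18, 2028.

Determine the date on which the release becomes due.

Adding 45 calendar days to May 18, 2028 gives July 2, 2028, which is the last day of the payment period.
The last day of the objection period: 41 calendar days after July 2, 2028 is August 12, 2028.
The date on which the release becomes due: 8 calendar days after August 12, 2028 is August 20, 2028.

August 20, 2028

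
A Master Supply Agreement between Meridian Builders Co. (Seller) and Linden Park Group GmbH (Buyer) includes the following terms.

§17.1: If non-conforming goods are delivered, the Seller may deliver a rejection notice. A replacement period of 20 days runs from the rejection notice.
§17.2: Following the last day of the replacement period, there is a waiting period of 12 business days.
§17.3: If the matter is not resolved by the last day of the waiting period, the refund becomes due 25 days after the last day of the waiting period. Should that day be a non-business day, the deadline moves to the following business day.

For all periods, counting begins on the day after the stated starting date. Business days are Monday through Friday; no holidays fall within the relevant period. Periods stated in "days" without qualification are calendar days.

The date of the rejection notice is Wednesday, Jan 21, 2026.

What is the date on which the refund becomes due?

The last day of the replacement period: Jan 21, 2026 + 20 days = Feb 10, 2026.
The last day of the waiting period: counting 12 business days from Tuesday, Feb 10, 2026 (Feb 11, Feb 12, Feb 13, Feb 16, …, Feb 24, Feb 25, Feb 26, skipping weekends) reaches Thursday, Feb 26, 2026.
The date on which the refund becomes due: Feb 26, 2026 + 25 days = Mar 23, 2026. Mar 23, 2026 is a Monday, so no roll-forward applies.

Mar 23, 2026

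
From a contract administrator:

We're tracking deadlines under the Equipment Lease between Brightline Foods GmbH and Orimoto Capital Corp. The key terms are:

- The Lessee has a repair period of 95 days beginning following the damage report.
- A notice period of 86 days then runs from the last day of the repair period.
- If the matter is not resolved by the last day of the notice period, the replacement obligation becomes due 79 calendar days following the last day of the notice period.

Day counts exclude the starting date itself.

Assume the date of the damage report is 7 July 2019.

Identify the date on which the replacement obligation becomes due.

Adding 95 calendar days to 7 July 2019 gives 10 October 2019, which is the last day of the repair period.
The last day of the notice period: 10 October 2019 + 86 days = 4 January 2020.
Adding 79 calendar days to 4 January 2020 gives 23 March 2020, which is the date on which the replacement obligation becomes due.

23 March 2020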